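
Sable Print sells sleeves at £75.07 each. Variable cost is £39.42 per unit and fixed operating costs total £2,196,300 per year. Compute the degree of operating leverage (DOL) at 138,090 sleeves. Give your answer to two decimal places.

1.81

Total contribution margin = 138,090 × £35.65 = £4,922,908.50.
Subtracting fixed costs: EBIT = £4,922,908.50 − £2,196,300 = £2,726,608.50.
DOL = contribution ÷ EBIT = £4,922,908.50 ÷ £2,726,608.50 = 1.8055.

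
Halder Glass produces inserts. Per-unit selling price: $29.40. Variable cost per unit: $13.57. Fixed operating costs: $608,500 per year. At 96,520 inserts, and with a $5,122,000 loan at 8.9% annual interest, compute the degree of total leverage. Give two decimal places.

Total contribution margin = 96,520 × $15.83 = $1,527,911.60.
EBIT = $1,527,911.60 − $608,500 = $919,411.60. Interest = $455,858.00.
DOL = $1,527,911.60 ÷ $919,411.60 = 1.6618; DFL = $919,411.60 ÷ $463,553.60 = 1.9834.
DCL = DOL × DFL = 1.6618 × 1.9834 = 3.2960.

3.30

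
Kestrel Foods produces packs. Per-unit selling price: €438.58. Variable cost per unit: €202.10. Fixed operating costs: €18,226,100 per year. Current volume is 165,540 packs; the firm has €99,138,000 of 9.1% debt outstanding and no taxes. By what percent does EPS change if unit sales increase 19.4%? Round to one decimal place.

+63.8%

Total contribution margin = 165,540 × €236.48 = €39,146,899.20.
Subtracting fixed costs: EBIT = €39,146,899.20 − €18,226,100 = €20,920,799.20.
Interest = €9,021,558.00, so EBIT − I = €11,899,241.20.
Degree of combined leverage = contribution ÷ (EBIT − I) = €39,146,899.20 ÷ €11,899,241.20 = 3.2899.
EPS therefore changes by 3.2899 × (+19.4%) = +63.8%.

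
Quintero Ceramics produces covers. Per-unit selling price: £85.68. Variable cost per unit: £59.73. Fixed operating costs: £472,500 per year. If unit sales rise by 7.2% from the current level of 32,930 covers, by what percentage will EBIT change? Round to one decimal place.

+16.1%

Contribution at this volume is 32,930 × £25.95 = £854,533.50.
Operating income = contribution − fixed costs = £854,533.50 − £472,500 = £382,033.50.
So DOL = total CM / EBIT = £854,533.50 / £382,033.50 = 2.2368.
So EBIT moves 2.2368 × (+7.2%) = +16.1%.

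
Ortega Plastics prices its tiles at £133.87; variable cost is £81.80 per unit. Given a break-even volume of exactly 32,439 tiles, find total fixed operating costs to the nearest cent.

Unit CM = price − variable cost = £133.87 − £81.80 = £52.07.
Fixed costs = break-even units × CM = 32,439 × £52.07 = £1,689,098.73.

£1,689,098.73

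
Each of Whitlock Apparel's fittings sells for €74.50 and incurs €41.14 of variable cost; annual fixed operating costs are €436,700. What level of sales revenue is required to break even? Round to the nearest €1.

Contribution margin per unit = €74.50 − €41.14 = €33.36, a CM ratio of €33.36 ÷ €74.50 = 0.4478.
Break-even sales = FC ÷ CM ratio = €436,700 × €74.50 / €33.36 = €975,244.

€975,244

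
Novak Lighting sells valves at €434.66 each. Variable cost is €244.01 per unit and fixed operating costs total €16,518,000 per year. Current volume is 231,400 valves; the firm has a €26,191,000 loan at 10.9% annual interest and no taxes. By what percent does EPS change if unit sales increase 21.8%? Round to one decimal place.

Total contribution margin = 231,400 × €190.65 = €44,116,410.00.
Subtracting fixed costs: EBIT = €44,116,410.00 − €16,518,000 = €27,598,410.00.
After interest of €2,854,819.00, pre-tax earnings = €24,743,591.00.
DCL = total CM / (EBIT − I) = €44,116,410.00 / €24,743,591.00 = 1.7829.
EPS therefore changes by 1.7829 × (+21.8%) = +38.9%.

+38.9%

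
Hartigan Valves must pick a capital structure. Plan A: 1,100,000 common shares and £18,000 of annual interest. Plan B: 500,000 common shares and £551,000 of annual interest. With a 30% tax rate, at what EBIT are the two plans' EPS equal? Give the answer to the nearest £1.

At indifference, (EBIT − 18,000)(1 − t)/1,100,000 = (EBIT − 551,000)(1 − t)/500,000.
The (1 − t) factor cancels: (EBIT − 18,000) × 500,000 = (EBIT − 551,000) × 1,100,000.
Solving, EBIT = (551,000·1,100,000 − 18,000·500,000) / (1,100,000 − 500,000) = 597,100,000,000 / 600,000 = 995,166.67.

£995,167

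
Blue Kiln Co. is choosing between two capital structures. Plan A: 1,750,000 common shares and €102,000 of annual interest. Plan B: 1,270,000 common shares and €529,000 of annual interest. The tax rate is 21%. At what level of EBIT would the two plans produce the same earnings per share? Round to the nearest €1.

€1,658,771

Set EPS_A = EPS_B: (EBIT − €102,000)(1 − 0.21) ÷ 1,750,000 = (EBIT − €529,000)(1 − 0.21) ÷ 1,270,000.
Cancelling (1 − t) and cross-multiplying: 1,270,000·(EBIT − 102,000) = 1,750,000·(EBIT − 529,000).
EBIT × (1,750,000 − 1,270,000) = 529,000 × 1,750,000 − 102,000 × 1,270,000 = 796,210,000,000, so EBIT = 796,210,000,000 ÷ 480,000 = 1,658,770.83.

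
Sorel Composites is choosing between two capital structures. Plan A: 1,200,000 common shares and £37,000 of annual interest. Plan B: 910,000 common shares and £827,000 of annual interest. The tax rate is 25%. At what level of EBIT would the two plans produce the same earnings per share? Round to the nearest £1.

£3,305,966

Set EPS_A = EPS_B: (EBIT − £37,000)(1 − 0.25) ÷ 1,200,000 = (EBIT − £827,000)(1 − 0.25) ÷ 910,000.
Cancelling (1 − t) and cross-multiplying: 910,000·(EBIT − 37,000) = 1,200,000·(EBIT − 827,000).
EBIT × (1,200,000 − 910,000) = 827,000 × 1,200,000 − 37,000 × 910,000 = 958,730,000,000, so EBIT = 958,730,000,000 ÷ 290,000 = 3,305,965.52.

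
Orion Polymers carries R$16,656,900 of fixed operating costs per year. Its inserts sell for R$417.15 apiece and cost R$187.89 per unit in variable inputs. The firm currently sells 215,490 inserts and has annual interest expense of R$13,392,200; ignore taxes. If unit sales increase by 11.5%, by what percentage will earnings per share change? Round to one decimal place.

Total contribution margin = 215,490 × R$229.26 = R$49,403,237.40.
Operating income = contribution − fixed costs = R$49,403,237.40 − R$16,656,900 = R$32,746,337.40.
Interest = R$13,392,200.00, so EBIT − I = R$19,354,137.40.
DCL = total CM / (EBIT − I) = R$49,403,237.40 / R$19,354,137.40 = 2.5526.
%ΔEPS = DCL × %ΔSales = 2.5526 × +11.5% = +29.4%.

+29.4%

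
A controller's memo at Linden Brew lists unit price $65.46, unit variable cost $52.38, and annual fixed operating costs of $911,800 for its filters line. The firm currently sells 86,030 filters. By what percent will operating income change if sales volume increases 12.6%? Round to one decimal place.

Contribution at this volume is 86,030 × $13.08 = $1,125,272.40.
EBIT = $1,125,272.40 − $911,800 = $213,472.40.
DOL = contribution ÷ EBIT = $1,125,272.40 ÷ $213,472.40 = 5.2713.
Operating income changes by 5.2713 × +12.6% = +66.4%.

+66.4%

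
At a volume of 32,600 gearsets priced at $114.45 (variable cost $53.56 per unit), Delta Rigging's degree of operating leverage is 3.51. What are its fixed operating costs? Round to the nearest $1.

At 32,600 units, contribution = 32,600 × $60.89 = $1,985,014.00.
Since DOL = CM ÷ EBIT, EBIT = $1,985,014.00 ÷ 3.51 = $565,531.05.
And FC = contribution − EBIT = $1,985,014.00 − $565,531.05 = $1,419,483.

$1,419,483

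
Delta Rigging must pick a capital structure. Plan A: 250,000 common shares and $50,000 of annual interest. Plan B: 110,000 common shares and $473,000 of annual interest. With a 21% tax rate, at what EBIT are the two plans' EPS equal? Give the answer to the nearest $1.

Set EPS_A = EPS_B: (EBIT − $50,000)(1 − 0.21) ÷ 250,000 = (EBIT − $473,000)(1 − 0.21) ÷ 110,000.
The (1 − t) factor cancels: (EBIT − 50,000) × 110,000 = (EBIT − 473,000) × 250,000.
EBIT × (250,000 − 110,000) = 473,000 × 250,000 − 50,000 × 110,000 = 112,750,000,000, so EBIT = 112,750,000,000 ÷ 140,000 = 805,357.14.

$805,357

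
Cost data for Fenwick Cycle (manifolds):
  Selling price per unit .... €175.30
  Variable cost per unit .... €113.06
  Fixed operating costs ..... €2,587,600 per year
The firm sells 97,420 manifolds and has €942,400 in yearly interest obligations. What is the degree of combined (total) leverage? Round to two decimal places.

2.39

At 97,420 units, contribution = 97,420 × €62.24 = €6,063,420.80.
Operating income = contribution − fixed costs = €6,063,420.80 − €2,587,600 = €3,475,820.80. Interest = €942,400.00.
DOL = €6,063,420.80 ÷ €3,475,820.80 = 1.7445; DFL = €3,475,820.80 ÷ €2,533,420.80 = 1.3720.
Combined leverage = 1.7445 × 1.3720 = 2.3935.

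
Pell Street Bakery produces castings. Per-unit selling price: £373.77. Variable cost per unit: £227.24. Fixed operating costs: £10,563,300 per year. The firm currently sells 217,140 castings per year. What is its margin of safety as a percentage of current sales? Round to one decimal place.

66.8%

Contribution margin per unit = £373.77 − £227.24 = £146.53. Break-even units = £10,563,300 ÷ £146.53 = 72,089.67; break-even revenue = 72,089.67 × £373.77 = £26,944,957.63.
Actual sales revenue = 217,140 × £373.77 = £81,160,417.80.
Margin of safety = (£81,160,417.80 − £26,944,957.63) ÷ £81,160,417.80 = 66.8%.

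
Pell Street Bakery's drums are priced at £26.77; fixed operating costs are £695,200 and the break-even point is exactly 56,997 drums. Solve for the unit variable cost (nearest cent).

At break-even, FC = Q × (P − VC), so P − VC = £695,200 ÷ 56,997 = £12.1971.
Hence VC = price − CM = £26.77 − £12.1971 = £14.57.

£14.57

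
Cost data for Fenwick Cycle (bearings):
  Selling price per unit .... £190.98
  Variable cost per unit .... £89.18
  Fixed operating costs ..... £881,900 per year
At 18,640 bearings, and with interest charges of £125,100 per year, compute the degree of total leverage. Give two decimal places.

Contribution at this volume is 18,640 × £101.80 = £1,897,552.00.
Subtracting fixed costs: EBIT = £1,897,552.00 − £881,900 = £1,015,652.00. Interest = £125,100.00, so EBIT − I = £890,552.00.
Degree of total leverage = total CM / (EBIT − interest) = £1,897,552.00 / £890,552.00 = 2.1308.

2.13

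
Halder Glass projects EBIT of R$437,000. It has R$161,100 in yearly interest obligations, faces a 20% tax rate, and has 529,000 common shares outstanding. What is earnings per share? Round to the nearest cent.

Pre-tax income = R$437,000 − R$161,100.00 = R$275,900.00.
Net income = R$275,900.00 × (1 − 0.20) = R$220,720.00.
Per share: R$220,720.00 / 529,000 shares = R$0.42.

R$0.42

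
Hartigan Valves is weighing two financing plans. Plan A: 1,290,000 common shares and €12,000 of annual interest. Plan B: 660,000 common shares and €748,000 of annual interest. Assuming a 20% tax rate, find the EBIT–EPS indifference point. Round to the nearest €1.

€1,519,048

Set EPS_A = EPS_B: (EBIT − €12,000)(1 − 0.20) ÷ 1,290,000 = (EBIT − €748,000)(1 − 0.20) ÷ 660,000.
The (1 − t) factor cancels: (EBIT − 12,000) × 660,000 = (EBIT − 748,000) × 1,290,000.
EBIT × (1,290,000 − 660,000) = 748,000 × 1,290,000 − 12,000 × 660,000 = 957,000,000,000, so EBIT = 957,000,000,000 ÷ 630,000 = 1,519,047.62.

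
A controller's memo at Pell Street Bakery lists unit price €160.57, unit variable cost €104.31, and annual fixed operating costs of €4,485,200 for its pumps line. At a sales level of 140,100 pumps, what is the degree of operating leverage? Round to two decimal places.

2.32

Contribution at this volume is 140,100 × €56.26 = €7,882,026.00.
Operating income = contribution − fixed costs = €7,882,026.00 − €4,485,200 = €3,396,826.00.
So DOL = total CM / EBIT = €7,882,026.00 / €3,396,826.00 = 2.3204.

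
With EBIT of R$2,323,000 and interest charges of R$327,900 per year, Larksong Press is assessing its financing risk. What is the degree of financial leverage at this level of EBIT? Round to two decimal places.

1.16

Annual interest charges come to R$327,900.00.
DFL = EBIT ÷ (EBIT − I) = R$2,323,000 ÷ (R$2,323,000 − R$327,900.00) = R$2,323,000 ÷ R$1,995,100.00 = 1.1644.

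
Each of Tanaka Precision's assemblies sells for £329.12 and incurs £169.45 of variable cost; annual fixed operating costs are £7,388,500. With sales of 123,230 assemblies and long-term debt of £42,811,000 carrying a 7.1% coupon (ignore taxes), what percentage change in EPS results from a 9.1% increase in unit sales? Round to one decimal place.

+19.4%

Contribution at this volume is 123,230 × £159.67 = £19,676,134.10.
Subtracting fixed costs: EBIT = £19,676,134.10 − £7,388,500 = £12,287,634.10.
Interest = £3,039,581.00, so EBIT − I = £9,248,053.10.
DCL = total CM / (EBIT − I) = £19,676,134.10 / £9,248,053.10 = 2.1276.
%ΔEPS = DCL × %ΔSales = 2.1276 × +9.1% = +19.4%.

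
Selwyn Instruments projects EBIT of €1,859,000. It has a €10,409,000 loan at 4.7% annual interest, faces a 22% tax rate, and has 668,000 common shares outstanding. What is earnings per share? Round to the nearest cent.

Pre-tax income = €1,859,000 − €489,223.00 = €1,369,777.00.
After tax at 22%: net income = €1,369,777.00 × 0.78 = €1,068,426.06.
Per share: €1,068,426.06 / 668,000 shares = €1.60.

€1.60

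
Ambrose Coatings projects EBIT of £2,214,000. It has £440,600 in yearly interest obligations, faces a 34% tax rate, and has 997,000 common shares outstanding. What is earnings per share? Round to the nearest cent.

Pre-tax income = £2,214,000 − £440,600.00 = £1,773,400.00.
After tax at 34%: net income = £1,773,400.00 × 0.66 = £1,170,444.00.
EPS = £1,170,444.00 ÷ 997,000 = £1.17.

£1.17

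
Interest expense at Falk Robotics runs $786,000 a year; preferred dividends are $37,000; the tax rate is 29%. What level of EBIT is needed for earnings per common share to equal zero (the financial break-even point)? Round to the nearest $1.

Grossing the preferred dividend up to pre-tax terms: $37,000 / (1 − 0.29) = $52,112.68.
Financial break-even EBIT = interest + D_p ÷ (1 − t) = $786,000 + $52,112.68 = $838,112.68.

$838,113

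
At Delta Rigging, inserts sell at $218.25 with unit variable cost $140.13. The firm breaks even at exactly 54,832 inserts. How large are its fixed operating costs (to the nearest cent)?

$4,283,475.84

Each unit contributes $218.25 − $140.13 = $78.12.
Fixed costs = break-even units × CM = 54,832 × $78.12 = $4,283,475.84.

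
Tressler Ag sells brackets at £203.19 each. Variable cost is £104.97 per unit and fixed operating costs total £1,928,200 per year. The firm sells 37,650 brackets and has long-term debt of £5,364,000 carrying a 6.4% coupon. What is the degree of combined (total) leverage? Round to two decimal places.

2.59

Total contribution margin = 37,650 × £98.22 = £3,697,983.00.
Subtracting fixed costs: EBIT = £3,697,983.00 − £1,928,200 = £1,769,783.00. Interest = £343,296.00, so EBIT − I = £1,426,487.00.
DCL = contribution ÷ (EBIT − I) = £3,697,983.00 ÷ £1,426,487.00 = 2.5924.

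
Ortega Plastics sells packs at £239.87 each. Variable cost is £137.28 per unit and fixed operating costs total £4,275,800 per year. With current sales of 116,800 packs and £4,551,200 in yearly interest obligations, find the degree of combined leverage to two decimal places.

At 116,800 units, contribution = 116,800 × £102.59 = £11,982,512.00.
Operating income = contribution − fixed costs = £11,982,512.00 − £4,275,800 = £7,706,712.00. Interest = £4,551,200.00.
DOL = £11,982,512.00 ÷ £7,706,712.00 = 1.5548; DFL = £7,706,712.00 ÷ £3,155,512.00 = 2.4423.
DCL = DOL × DFL = 1.5548 × 2.4423 = 3.7973.

3.80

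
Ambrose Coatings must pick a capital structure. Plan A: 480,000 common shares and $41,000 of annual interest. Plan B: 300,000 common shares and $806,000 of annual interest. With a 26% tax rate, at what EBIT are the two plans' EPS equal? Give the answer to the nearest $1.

Set EPS_A = EPS_B: (EBIT − $41,000)(1 − 0.26) ÷ 480,000 = (EBIT − $806,000)(1 − 0.26) ÷ 300,000.
The (1 − t) factor cancels: (EBIT − 41,000) × 300,000 = (EBIT − 806,000) × 480,000.
Solving, EBIT = (806,000·480,000 − 41,000·300,000) / (480,000 − 300,000) = 374,580,000,000 / 180,000 = 2,081,000.00.

$2,081,000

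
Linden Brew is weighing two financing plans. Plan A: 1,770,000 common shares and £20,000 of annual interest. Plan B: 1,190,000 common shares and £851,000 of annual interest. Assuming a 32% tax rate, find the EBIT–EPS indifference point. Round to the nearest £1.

Set EPS_A = EPS_B: (EBIT − £20,000)(1 − 0.32) ÷ 1,770,000 = (EBIT − £851,000)(1 − 0.32) ÷ 1,190,000.
The (1 − t) factor cancels: (EBIT − 20,000) × 1,190,000 = (EBIT − 851,000) × 1,770,000.
EBIT × (1,770,000 − 1,190,000) = 851,000 × 1,770,000 − 20,000 × 1,190,000 = 1,482,470,000,000, so EBIT = 1,482,470,000,000 ÷ 580,000 = 2,555,982.76.

£2,555,983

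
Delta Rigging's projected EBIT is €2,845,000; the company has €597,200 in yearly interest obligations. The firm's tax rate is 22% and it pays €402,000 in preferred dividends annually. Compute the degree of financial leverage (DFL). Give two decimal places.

1.64

Annual interest charges come to €597,200.00.
Pre-tax preferred-dividend burden = €402,000 ÷ (1 − 0.22) = €515,384.62.
DFL = EBIT ÷ [EBIT − I − D_p/(1−t)] = €2,845,000 ÷ [€2,845,000 − €597,200.00 − €515,384.62] = €2,845,000 ÷ €1,732,415.38 = 1.6422.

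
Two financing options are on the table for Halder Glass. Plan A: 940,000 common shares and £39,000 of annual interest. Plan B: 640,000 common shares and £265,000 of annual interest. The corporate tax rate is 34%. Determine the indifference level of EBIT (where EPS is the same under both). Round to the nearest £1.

£747,133

Set EPS_A = EPS_B: (EBIT − £39,000)(1 − 0.34) ÷ 940,000 = (EBIT − £265,000)(1 − 0.34) ÷ 640,000.
The (1 − t) factor cancels: (EBIT − 39,000) × 640,000 = (EBIT − 265,000) × 940,000.
EBIT × (940,000 − 640,000) = 265,000 × 940,000 − 39,000 × 640,000 = 224,140,000,000, so EBIT = 224,140,000,000 ÷ 300,000 = 747,133.33.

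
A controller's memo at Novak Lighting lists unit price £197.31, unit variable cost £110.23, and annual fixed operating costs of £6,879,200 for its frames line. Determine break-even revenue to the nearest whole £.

£15,587,218

Contribution margin per unit = £197.31 − £110.23 = £87.08, a CM ratio of £87.08 ÷ £197.31 = 0.4413.
Break-even sales = FC ÷ CM ratio = £6,879,200 × £197.31 / £87.08 = £15,587,218.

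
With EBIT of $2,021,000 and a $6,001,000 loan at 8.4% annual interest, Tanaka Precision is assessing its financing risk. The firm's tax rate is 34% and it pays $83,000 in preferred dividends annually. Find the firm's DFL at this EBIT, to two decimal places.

Annual interest charges come to $504,084.00.
Pre-tax preferred-dividend burden = $83,000 ÷ (1 − 0.34) = $125,757.58.
DFL = EBIT ÷ [EBIT − I − D_p/(1−t)] = $2,021,000 ÷ [$2,021,000 − $504,084.00 − $125,757.58] = $2,021,000 ÷ $1,391,158.42 = 1.4527.

1.45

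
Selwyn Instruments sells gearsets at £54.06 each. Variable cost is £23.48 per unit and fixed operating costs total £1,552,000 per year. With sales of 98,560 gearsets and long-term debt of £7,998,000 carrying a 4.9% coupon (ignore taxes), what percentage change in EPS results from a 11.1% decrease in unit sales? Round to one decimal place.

-31.3%

At 98,560 units, contribution = 98,560 × £30.58 = £3,013,964.80.
Subtracting fixed costs: EBIT = £3,013,964.80 − £1,552,000 = £1,461,964.80.
Interest = £391,902.00, so EBIT − I = £1,070,062.80.
Degree of combined leverage = contribution ÷ (EBIT − I) = £3,013,964.80 ÷ £1,070,062.80 = 2.8166.
EPS therefore changes by 2.8166 × (-11.1%) = -31.3%.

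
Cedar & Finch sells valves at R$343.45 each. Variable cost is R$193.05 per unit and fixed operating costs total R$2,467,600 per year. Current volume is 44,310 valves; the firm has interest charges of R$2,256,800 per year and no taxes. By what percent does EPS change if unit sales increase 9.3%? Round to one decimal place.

+31.9%

Total contribution margin = 44,310 × R$150.40 = R$6,664,224.00.
Subtracting fixed costs: EBIT = R$6,664,224.00 − R$2,467,600 = R$4,196,624.00.
After interest of R$2,256,800.00, pre-tax earnings = R$1,939,824.00.
Degree of combined leverage = contribution ÷ (EBIT − I) = R$6,664,224.00 ÷ R$1,939,824.00 = 3.4355.
%ΔEPS = DCL × %ΔSales = 3.4355 × +9.3% = +31.9%.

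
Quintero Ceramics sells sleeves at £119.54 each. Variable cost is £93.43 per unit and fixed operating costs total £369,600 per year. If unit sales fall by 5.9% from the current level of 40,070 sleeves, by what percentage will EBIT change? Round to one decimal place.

Total contribution margin = 40,070 × £26.11 = £1,046,227.70.
EBIT = £1,046,227.70 − £369,600 = £676,627.70.
So DOL = total CM / EBIT = £1,046,227.70 / £676,627.70 = 1.5462.
So EBIT moves 1.5462 × (-5.9%) = -9.1%.

-9.1%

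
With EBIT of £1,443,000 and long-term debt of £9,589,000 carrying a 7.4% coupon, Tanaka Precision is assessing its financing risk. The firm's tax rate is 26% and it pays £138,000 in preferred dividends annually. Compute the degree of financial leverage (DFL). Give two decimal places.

Annual interest charges come to £709,586.00.
Preferred dividends grossed up pre-tax: £138,000 / (1 − 0.26) = £186,486.49.
DFL = EBIT ÷ [EBIT − I − D_p/(1−t)] = £1,443,000 ÷ [£1,443,000 − £709,586.00 − £186,486.49] = £1,443,000 ÷ £546,927.51 = 2.6384.

2.64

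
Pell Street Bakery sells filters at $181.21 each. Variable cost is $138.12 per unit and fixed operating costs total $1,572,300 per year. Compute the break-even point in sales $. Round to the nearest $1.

$6,612,125

Contribution margin per unit = $181.21 − $138.12 = $43.09, a CM ratio of $43.09 ÷ $181.21 = 0.2378.
Break-even revenue = fixed costs × price ÷ CM = $1,572,300 × $181.21 ÷ $43.09 = $6,612,125.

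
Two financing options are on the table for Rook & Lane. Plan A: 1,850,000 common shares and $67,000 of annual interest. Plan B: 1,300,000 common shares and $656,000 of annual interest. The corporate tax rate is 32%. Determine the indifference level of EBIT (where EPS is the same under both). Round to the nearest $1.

Set EPS_A = EPS_B: (EBIT − $67,000)(1 − 0.32) ÷ 1,850,000 = (EBIT − $656,000)(1 − 0.32) ÷ 1,300,000.
The (1 − t) factor cancels: (EBIT − 67,000) × 1,300,000 = (EBIT − 656,000) × 1,850,000.
Solving, EBIT = (656,000·1,850,000 − 67,000·1,300,000) / (1,850,000 − 1,300,000) = 1,126,500,000,000 / 550,000 = 2,048,181.82.

$2,048,182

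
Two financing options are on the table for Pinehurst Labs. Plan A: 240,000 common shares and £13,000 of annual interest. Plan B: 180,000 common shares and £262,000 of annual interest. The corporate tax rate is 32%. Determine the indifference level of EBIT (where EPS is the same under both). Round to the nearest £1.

Set EPS_A = EPS_B: (EBIT − £13,000)(1 − 0.32) ÷ 240,000 = (EBIT − £262,000)(1 − 0.32) ÷ 180,000.
Cancelling (1 − t) and cross-multiplying: 180,000·(EBIT − 13,000) = 240,000·(EBIT − 262,000).
EBIT × (240,000 − 180,000) = 262,000 × 240,000 − 13,000 × 180,000 = 60,540,000,000, so EBIT = 60,540,000,000 ÷ 60,000 = 1,009,000.00.

£1,009,000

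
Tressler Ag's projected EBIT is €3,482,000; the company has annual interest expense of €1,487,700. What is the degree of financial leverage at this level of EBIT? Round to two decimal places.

Annual interest charges come to €1,487,700.00.
DFL = EBIT ÷ (EBIT − I) = €3,482,000 ÷ (€3,482,000 − €1,487,700.00) = €3,482,000 ÷ €1,994,300.00 = 1.7460.

1.75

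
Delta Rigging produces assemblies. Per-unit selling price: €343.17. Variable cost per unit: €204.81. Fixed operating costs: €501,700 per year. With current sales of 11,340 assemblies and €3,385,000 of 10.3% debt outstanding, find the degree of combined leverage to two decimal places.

Contribution at this volume is 11,340 × €138.36 = €1,569,002.40.
EBIT = €1,569,002.40 − €501,700 = €1,067,302.40. Interest = €348,655.00, so EBIT − I = €718,647.40.
DCL = contribution ÷ (EBIT − I) = €1,569,002.40 ÷ €718,647.40 = 2.1833.

2.18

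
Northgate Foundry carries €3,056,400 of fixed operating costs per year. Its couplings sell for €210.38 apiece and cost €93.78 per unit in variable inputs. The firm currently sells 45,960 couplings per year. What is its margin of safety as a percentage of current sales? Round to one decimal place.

43.0%

Unit CM = price − variable cost = €210.38 − €93.78 = €116.60. Break-even units = €3,056,400 ÷ €116.60 = 26,212.69; break-even revenue = 26,212.69 × €210.38 = €5,514,626.35.
Actual sales revenue = 45,960 × €210.38 = €9,669,064.80.
Margin of safety = (€9,669,064.80 − €5,514,626.35) ÷ €9,669,064.80 = 43.0%.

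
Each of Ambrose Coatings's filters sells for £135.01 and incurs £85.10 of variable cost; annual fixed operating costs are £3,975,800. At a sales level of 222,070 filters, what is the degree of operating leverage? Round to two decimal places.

1.56

At 222,070 units, contribution = 222,070 × £49.91 = £11,083,513.70.
Operating income = contribution − fixed costs = £11,083,513.70 − £3,975,800 = £7,107,713.70.
Degree of operating leverage = £11,083,513.70 / £7,107,713.70 = 1.5594.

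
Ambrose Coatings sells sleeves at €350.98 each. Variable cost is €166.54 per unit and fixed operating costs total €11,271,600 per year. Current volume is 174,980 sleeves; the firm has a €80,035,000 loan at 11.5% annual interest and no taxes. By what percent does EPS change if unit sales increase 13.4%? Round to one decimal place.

+36.7%

At 174,980 units, contribution = 174,980 × €184.44 = €32,273,311.20.
Operating income = contribution − fixed costs = €32,273,311.20 − €11,271,600 = €21,001,711.20.
After interest of €9,204,025.00, pre-tax earnings = €11,797,686.20.
DCL = total CM / (EBIT − I) = €32,273,311.20 / €11,797,686.20 = 2.7356.
EPS therefore changes by 2.7356 × (+13.4%) = +36.7%.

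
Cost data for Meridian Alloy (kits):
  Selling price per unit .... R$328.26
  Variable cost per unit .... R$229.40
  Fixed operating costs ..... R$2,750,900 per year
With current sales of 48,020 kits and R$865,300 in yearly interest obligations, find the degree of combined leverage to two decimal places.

Total contribution margin = 48,020 × R$98.86 = R$4,747,257.20.
EBIT = R$4,747,257.20 − R$2,750,900 = R$1,996,357.20. Interest = R$865,300.00, so EBIT − I = R$1,131,057.20.
DCL = contribution ÷ (EBIT − I) = R$4,747,257.20 ÷ R$1,131,057.20 = 4.1972.

4.20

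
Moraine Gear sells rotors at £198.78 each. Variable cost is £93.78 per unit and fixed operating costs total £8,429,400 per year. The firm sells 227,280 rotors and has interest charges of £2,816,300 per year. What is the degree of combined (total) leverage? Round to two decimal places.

At 227,280 units, contribution = 227,280 × £105.00 = £23,864,400.00.
Subtracting fixed costs: EBIT = £23,864,400.00 − £8,429,400 = £15,435,000.00. Interest = £2,816,300.00, so EBIT − I = £12,618,700.00.
DCL = contribution ÷ (EBIT − I) = £23,864,400.00 ÷ £12,618,700.00 = 1.8912.

1.89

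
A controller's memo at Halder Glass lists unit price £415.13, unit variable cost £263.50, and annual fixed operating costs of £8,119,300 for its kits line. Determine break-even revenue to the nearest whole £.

CM per unit = £415.13 − £263.50 = £151.63; CM ratio = £151.63 / £415.13 = 0.3653.
Break-even revenue = fixed costs × price ÷ CM = £8,119,300 × £415.13 ÷ £151.63 = £22,228,880.

£22,228,880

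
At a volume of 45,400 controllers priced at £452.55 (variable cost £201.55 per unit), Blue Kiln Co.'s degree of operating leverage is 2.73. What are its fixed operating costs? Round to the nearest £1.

Total contribution margin = 45,400 × £251.00 = £11,395,400.00.
DOL = contribution / EBIT, so EBIT = £11,395,400.00 / 2.73 = £4,174,139.19.
And FC = contribution − EBIT = £11,395,400.00 − £4,174,139.19 = £7,221,261.

£7,221,261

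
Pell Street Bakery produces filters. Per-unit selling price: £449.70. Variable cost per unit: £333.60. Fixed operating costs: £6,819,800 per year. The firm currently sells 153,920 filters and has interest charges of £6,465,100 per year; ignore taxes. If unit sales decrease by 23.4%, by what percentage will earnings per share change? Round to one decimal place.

-91.2%

At 153,920 units, contribution = 153,920 × £116.10 = £17,870,112.00.
Subtracting fixed costs: EBIT = £17,870,112.00 − £6,819,800 = £11,050,312.00.
After interest of £6,465,100.00, pre-tax earnings = £4,585,212.00.
DCL = total CM / (EBIT − I) = £17,870,112.00 / £4,585,212.00 = 3.8973.
EPS therefore changes by 3.8973 × (-23.4%) = -91.2%.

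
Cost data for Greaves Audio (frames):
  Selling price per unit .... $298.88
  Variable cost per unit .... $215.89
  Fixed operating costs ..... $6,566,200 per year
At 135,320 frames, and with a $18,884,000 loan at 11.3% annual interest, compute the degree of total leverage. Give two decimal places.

4.44

Total contribution margin = 135,320 × $82.99 = $11,230,206.80.
Operating income = contribution − fixed costs = $11,230,206.80 − $6,566,200 = $4,664,006.80. Interest = $2,133,892.00.
DOL = $11,230,206.80 ÷ $4,664,006.80 = 2.4078; DFL = $4,664,006.80 ÷ $2,530,114.80 = 1.8434.
DCL = DOL × DFL = 2.4078 × 1.8434 = 4.4385.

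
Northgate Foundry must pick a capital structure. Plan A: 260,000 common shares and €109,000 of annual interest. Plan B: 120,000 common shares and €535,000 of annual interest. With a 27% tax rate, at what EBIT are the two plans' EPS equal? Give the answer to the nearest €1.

At indifference, (EBIT − 109,000)(1 − t)/260,000 = (EBIT − 535,000)(1 − t)/120,000.
Cancelling (1 − t) and cross-multiplying: 120,000·(EBIT − 109,000) = 260,000·(EBIT − 535,000).
Solving, EBIT = (535,000·260,000 − 109,000·120,000) / (260,000 − 120,000) = 126,020,000,000 / 140,000 = 900,142.86.

€900,143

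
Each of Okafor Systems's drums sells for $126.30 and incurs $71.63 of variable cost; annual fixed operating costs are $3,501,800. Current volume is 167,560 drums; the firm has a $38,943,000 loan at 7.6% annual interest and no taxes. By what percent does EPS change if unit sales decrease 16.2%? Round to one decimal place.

Total contribution margin = 167,560 × $54.67 = $9,160,505.20.
Subtracting fixed costs: EBIT = $9,160,505.20 − $3,501,800 = $5,658,705.20.
Interest = $2,959,668.00, so EBIT − I = $2,699,037.20.
Degree of combined leverage = contribution ÷ (EBIT − I) = $9,160,505.20 ÷ $2,699,037.20 = 3.3940.
EPS therefore changes by 3.3940 × (-16.2%) = -55.0%.

-55.0%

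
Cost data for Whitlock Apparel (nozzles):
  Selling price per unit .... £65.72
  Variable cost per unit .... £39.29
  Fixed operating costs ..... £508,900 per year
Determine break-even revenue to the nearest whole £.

Contribution margin per unit = £65.72 − £39.29 = £26.43, a CM ratio of £26.43 ÷ £65.72 = 0.4022.
Break-even revenue = fixed costs × price ÷ CM = £508,900 × £65.72 ÷ £26.43 = £1,265,415.

£1,265,415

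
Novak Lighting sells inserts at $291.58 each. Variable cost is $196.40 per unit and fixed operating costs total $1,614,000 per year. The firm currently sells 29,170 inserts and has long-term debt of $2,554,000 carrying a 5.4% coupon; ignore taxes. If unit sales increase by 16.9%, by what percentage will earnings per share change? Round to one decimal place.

+45.8%

Contribution at this volume is 29,170 × $95.18 = $2,776,400.60.
Subtracting fixed costs: EBIT = $2,776,400.60 − $1,614,000 = $1,162,400.60.
After interest of $137,916.00, pre-tax earnings = $1,024,484.60.
DCL = total CM / (EBIT − I) = $2,776,400.60 / $1,024,484.60 = 2.7100.
EPS therefore changes by 2.7100 × (+16.9%) = +45.8%.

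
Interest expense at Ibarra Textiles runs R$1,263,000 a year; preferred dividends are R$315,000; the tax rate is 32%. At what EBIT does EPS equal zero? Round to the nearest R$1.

R$1,726,235

Grossing the preferred dividend up to pre-tax terms: R$315,000 / (1 − 0.32) = R$463,235.29.
EPS = 0 when EBIT covers interest plus the pre-tax preferred burden: R$1,263,000 + R$463,235.29 = R$1,726,235.29.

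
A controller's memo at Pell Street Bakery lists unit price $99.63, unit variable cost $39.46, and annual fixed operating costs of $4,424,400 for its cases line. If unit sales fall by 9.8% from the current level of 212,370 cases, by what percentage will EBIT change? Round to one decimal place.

Total contribution margin = 212,370 × $60.17 = $12,778,302.90.
Operating income = contribution − fixed costs = $12,778,302.90 − $4,424,400 = $8,353,902.90.
Degree of operating leverage = $12,778,302.90 / $8,353,902.90 = 1.5296.
Operating income changes by 1.5296 × -9.8% = -15.0%.

-15.0%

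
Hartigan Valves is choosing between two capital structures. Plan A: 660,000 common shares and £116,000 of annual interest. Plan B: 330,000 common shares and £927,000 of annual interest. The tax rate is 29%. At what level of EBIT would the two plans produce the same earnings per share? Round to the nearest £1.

£1,738,000

At indifference, (EBIT − 116,000)(1 − t)/660,000 = (EBIT − 927,000)(1 − t)/330,000.
Cancelling (1 − t) and cross-multiplying: 330,000·(EBIT − 116,000) = 660,000·(EBIT − 927,000).
EBIT × (660,000 − 330,000) = 927,000 × 660,000 − 116,000 × 330,000 = 573,540,000,000, so EBIT = 573,540,000,000 ÷ 330,000 = 1,738,000.00.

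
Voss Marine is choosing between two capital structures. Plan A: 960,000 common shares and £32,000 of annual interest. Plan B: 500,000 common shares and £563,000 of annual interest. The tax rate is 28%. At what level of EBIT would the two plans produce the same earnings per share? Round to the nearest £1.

£1,140,174

At indifference, (EBIT − 32,000)(1 − t)/960,000 = (EBIT − 563,000)(1 − t)/500,000.
The (1 − t) factor cancels: (EBIT − 32,000) × 500,000 = (EBIT − 563,000) × 960,000.
Solving, EBIT = (563,000·960,000 − 32,000·500,000) / (960,000 − 500,000) = 524,480,000,000 / 460,000 = 1,140,173.91.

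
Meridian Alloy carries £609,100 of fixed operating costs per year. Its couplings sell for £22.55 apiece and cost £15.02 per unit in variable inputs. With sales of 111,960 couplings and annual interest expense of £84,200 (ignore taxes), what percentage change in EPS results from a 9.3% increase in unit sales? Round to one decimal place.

Total contribution margin = 111,960 × £7.53 = £843,058.80.
Operating income = contribution − fixed costs = £843,058.80 − £609,100 = £233,958.80.
After interest of £84,200.00, pre-tax earnings = £149,758.80.
Degree of combined leverage = contribution ÷ (EBIT − I) = £843,058.80 ÷ £149,758.80 = 5.6294.
EPS therefore changes by 5.6294 × (+9.3%) = +52.4%.

+52.4%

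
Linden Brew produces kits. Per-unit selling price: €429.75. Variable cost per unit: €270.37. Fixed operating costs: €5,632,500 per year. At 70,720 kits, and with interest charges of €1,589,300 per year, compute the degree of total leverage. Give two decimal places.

At 70,720 units, contribution = 70,720 × €159.38 = €11,271,353.60.
EBIT = €11,271,353.60 − €5,632,500 = €5,638,853.60. Interest = €1,589,300.00.
DOL = €11,271,353.60 ÷ €5,638,853.60 = 1.9989; DFL = €5,638,853.60 ÷ €4,049,553.60 = 1.3925.
Combined leverage = 1.9989 × 1.3925 = 2.7835.

2.78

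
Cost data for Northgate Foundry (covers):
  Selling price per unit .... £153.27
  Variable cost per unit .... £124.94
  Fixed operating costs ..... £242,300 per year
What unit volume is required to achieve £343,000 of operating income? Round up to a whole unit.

Each unit contributes £153.27 − £124.94 = £28.33.
Required volume = (fixed costs + target profit) ÷ CM = (£242,300 + £343,000) ÷ £28.33 = 20,660.08, so 20,661 covers.

20,661 covers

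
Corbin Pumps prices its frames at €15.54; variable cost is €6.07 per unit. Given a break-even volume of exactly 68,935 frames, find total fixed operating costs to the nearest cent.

€652,814.45

Each unit contributes €15.54 − €6.07 = €9.47.
Fixed costs = break-even units × CM = 68,935 × €9.47 = €652,814.45.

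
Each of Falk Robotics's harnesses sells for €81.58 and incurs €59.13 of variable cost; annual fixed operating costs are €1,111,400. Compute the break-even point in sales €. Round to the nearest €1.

CM per unit = €81.58 − €59.13 = €22.45; CM ratio = €22.45 / €81.58 = 0.2752.
Break-even revenue = fixed costs × price ÷ CM = €1,111,400 × €81.58 ÷ €22.45 = €4,038,664.

€4,038,664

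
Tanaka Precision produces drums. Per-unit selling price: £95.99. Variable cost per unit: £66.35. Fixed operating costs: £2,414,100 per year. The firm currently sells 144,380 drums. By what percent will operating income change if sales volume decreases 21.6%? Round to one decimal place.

Total contribution margin = 144,380 × £29.64 = £4,279,423.20.
Operating income = contribution − fixed costs = £4,279,423.20 − £2,414,100 = £1,865,323.20.
So DOL = total CM / EBIT = £4,279,423.20 / £1,865,323.20 = 2.2942.
Operating income changes by 2.2942 × -21.6% = -49.6%.

-49.6%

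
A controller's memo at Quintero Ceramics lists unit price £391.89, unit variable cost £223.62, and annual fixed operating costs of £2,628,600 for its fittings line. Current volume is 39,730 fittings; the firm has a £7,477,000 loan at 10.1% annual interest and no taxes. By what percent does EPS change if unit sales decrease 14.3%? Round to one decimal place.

-29.0%

Total contribution margin = 39,730 × £168.27 = £6,685,367.10.
Operating income = contribution − fixed costs = £6,685,367.10 − £2,628,600 = £4,056,767.10.
After interest of £755,177.00, pre-tax earnings = £3,301,590.10.
DCL = total CM / (EBIT − I) = £6,685,367.10 / £3,301,590.10 = 2.0249.
EPS therefore changes by 2.0249 × (-14.3%) = -29.0%.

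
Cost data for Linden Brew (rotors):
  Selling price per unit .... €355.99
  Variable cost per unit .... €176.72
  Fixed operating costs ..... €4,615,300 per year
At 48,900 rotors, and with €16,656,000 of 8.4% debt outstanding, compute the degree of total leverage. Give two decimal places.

At 48,900 units, contribution = 48,900 × €179.27 = €8,766,303.00.
Operating income = contribution − fixed costs = €8,766,303.00 − €4,615,300 = €4,151,003.00. Interest = €1,399,104.00.
DOL = €8,766,303.00 ÷ €4,151,003.00 = 2.1119; DFL = €4,151,003.00 ÷ €2,751,899.00 = 1.5084.
DCL = DOL × DFL = 2.1119 × 1.5084 = 3.1856.

3.19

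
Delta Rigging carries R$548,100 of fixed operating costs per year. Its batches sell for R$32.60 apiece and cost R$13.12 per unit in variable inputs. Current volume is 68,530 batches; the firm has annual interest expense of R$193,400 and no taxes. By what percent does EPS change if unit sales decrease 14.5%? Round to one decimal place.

-32.6%

At 68,530 units, contribution = 68,530 × R$19.48 = R$1,334,964.40.
EBIT = R$1,334,964.40 − R$548,100 = R$786,864.40.
Interest = R$193,400.00, so EBIT − I = R$593,464.40.
DCL = total CM / (EBIT − I) = R$1,334,964.40 / R$593,464.40 = 2.2494.
EPS therefore changes by 2.2494 × (-14.5%) = -32.6%.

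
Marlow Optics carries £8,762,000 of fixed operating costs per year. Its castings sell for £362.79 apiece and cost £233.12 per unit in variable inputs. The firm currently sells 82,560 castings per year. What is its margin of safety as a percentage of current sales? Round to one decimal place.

18.2%

Unit CM = price − variable cost = £362.79 − £233.12 = £129.67. Break-even units = £8,762,000 ÷ £129.67 = 67,571.53; break-even revenue = 67,571.53 × £362.79 = £24,514,274.54.
Actual sales revenue = 82,560 × £362.79 = £29,951,942.40.
Margin of safety = (£29,951,942.40 − £24,514,274.54) ÷ £29,951,942.40 = 18.2%.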